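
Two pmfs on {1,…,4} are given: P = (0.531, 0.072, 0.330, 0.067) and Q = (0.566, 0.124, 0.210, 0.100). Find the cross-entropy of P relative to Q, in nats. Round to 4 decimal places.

1.1218 nats

H(P,Q) = −Σ p·ln q.
  −0.531·ln(0.566) = 0.30222
  −0.072·ln(0.124) = 0.15030
  −0.330·ln(0.210) = 0.51501
  −0.067·ln(0.100) = 0.15427
H(P,Q) = 1.1218 nats.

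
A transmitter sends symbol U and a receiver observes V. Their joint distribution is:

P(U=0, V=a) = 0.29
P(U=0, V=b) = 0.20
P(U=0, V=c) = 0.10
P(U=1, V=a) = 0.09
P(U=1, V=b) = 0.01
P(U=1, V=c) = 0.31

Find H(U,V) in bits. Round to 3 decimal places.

2.217 bits

H(U,V) = −Σ p(x,y)·log₂ p(x,y) over all 6 cells.
  cell (0,a): −0.29·log₂0.29 = 0.5179
  cell (0,b): −0.20·log₂0.20 = 0.4644
  cell (0,c): −0.10·log₂0.10 = 0.3322
  cell (1,a): −0.09·log₂0.09 = 0.3127
  cell (1,b): −0.01·log₂0.01 = 0.0664
  cell (1,c): −0.31·log₂0.31 = 0.5238
Sum = 2.217 bits.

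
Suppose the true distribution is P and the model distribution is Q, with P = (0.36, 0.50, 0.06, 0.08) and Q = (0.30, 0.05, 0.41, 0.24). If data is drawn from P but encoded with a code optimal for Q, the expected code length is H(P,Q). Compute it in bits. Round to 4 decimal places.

3.0282 bits

H(P,Q) = −Σ p·log₂ q.
  −0.36·log₂(0.30) = 0.62531
  −0.50·log₂(0.05) = 2.16096
  −0.06·log₂(0.41) = 0.07718
  −0.08·log₂(0.24) = 0.16471
H(P,Q) = 3.0282 bits.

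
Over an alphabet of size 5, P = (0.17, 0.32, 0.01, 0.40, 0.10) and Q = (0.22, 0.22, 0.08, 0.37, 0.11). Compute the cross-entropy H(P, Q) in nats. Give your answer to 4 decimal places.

H(P,Q) = −Σ p·ln q.
  −0.17·ln(0.22) = 0.25740
  −0.32·ln(0.22) = 0.48452
  −0.01·ln(0.08) = 0.02526
  −0.40·ln(0.37) = 0.39770
  −0.10·ln(0.11) = 0.22073
H(P,Q) = 1.3856 nats.

1.3856 nats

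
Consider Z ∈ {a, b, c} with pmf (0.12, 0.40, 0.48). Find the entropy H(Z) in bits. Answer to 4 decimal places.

1.4041 bits

H(Z) = −Σ p·log₂ p.
  −(0.12)·log₂(0.12) = 0.36707
  −(0.40)·log₂(0.40) = 0.52877
  −(0.48)·log₂(0.48) = 0.50827
Sum: 0.36707 + 0.52877 + 0.50827 = 1.4041 bits.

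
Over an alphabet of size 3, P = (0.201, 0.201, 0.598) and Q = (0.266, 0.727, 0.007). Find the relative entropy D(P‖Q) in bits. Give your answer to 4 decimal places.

D(P‖Q) = Σ p·log₂(p/q).
  0.201·log₂(0.201/0.266) = -0.08125
  0.201·log₂(0.201/0.727) = -0.37281
  0.598·log₂(0.598/0.007) = 3.83715
D(P‖Q) = 3.3831 bits.

3.3831 bits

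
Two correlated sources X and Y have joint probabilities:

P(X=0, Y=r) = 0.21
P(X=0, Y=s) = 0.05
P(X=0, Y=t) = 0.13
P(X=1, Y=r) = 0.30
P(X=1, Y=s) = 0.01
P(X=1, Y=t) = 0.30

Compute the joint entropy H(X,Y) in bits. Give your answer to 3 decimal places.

2.180 bits

H(X,Y) = −Σ p(x,y)·log₂ p(x,y) over all 6 cells.
  cell (0,r): −0.21·log₂0.21 = 0.4728
  cell (0,s): −0.05·log₂0.05 = 0.2161
  cell (0,t): −0.13·log₂0.13 = 0.3826
  cell (1,r): −0.30·log₂0.30 = 0.5211
  cell (1,s): −0.01·log₂0.01 = 0.0664
  cell (1,t): −0.30·log₂0.30 = 0.5211
Sum = 2.180 bits.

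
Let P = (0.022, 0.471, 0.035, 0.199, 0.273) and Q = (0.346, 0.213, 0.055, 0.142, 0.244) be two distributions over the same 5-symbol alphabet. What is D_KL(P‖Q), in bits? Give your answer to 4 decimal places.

D(P‖Q) = Σ p·log₂(p/q).
  0.022·log₂(0.022/0.346) = -0.08745
  0.471·log₂(0.471/0.213) = 0.53924
  0.035·log₂(0.035/0.055) = -0.02282
  0.199·log₂(0.199/0.142) = 0.09689
  0.273·log₂(0.273/0.244) = 0.04423
D(P‖Q) = 0.5701 bits.

0.5701 bits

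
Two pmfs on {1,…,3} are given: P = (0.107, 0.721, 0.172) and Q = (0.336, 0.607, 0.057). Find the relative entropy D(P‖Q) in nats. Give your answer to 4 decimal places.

D(P‖Q) = Σ p·ln(p/q).
  0.107·ln(0.107/0.336) = -0.12244
  0.721·ln(0.721/0.607) = 0.12409
  0.172·ln(0.172/0.057) = 0.18996
D(P‖Q) = 0.1916 nats.

0.1916 nats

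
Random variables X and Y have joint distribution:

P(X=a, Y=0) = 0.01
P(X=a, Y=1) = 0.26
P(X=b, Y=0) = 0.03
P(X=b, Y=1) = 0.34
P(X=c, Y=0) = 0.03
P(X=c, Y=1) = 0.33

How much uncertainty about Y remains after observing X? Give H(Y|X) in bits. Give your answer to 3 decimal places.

0.361 bits

Chain rule: H(Y|X) = H(X,Y) − H(X).
Marginals: p(X) = (0.2700, 0.3700, 0.3600), p(Y) = (0.0700, 0.9300).
H(X,Y) = 1.9323 bits; H(X) = 1.5714 bits.
H(Y|X) = 1.9323 − 1.5714 = 0.361 bits.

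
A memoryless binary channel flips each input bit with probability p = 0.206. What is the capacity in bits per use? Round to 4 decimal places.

0.2662 bits

Binary symmetric channel: C = 1 − h₂(ε) where h₂ is the binary entropy function.
h₂(0.206) = −0.206·log₂0.206 − 0.794·log₂0.794 = 0.7338.
C = 1 − 0.7338 = 0.2662 bits per channel use.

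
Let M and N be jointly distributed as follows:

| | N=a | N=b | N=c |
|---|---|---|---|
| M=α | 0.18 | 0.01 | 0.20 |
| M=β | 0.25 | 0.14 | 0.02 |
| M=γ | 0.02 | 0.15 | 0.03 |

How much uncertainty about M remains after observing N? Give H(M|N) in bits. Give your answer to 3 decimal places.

1.122 bits

Marginals: p(M) = (0.3900, 0.4100, 0.2000), p(N) = (0.4500, 0.3000, 0.2500).
H(M|N) = Σ p(N) · H(M|N=·).
  N=a: p=0.4500, H(M|N=a) = 1.1995
  N=b: p=0.3000, H(M|N=b) = 1.1767
  N=c: p=0.2500, H(M|N=c) = 0.9161
Weighted sum = 1.122 bits.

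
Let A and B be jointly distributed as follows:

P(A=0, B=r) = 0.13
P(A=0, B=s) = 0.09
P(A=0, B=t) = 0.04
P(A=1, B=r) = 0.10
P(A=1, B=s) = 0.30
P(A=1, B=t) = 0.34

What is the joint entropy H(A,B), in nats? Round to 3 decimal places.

1.569 nats

H(A,B) = −Σ p(x,y)·ln p(x,y) over all 6 cells.
  cell (0,r): −0.13·ln0.13 = 0.2652
  cell (0,s): −0.09·ln0.09 = 0.2167
  cell (0,t): −0.04·ln0.04 = 0.1288
  cell (1,r): −0.10·ln0.10 = 0.2303
  cell (1,s): −0.30·ln0.30 = 0.3612
  cell (1,t): −0.34·ln0.34 = 0.3668
Sum = 1.569 nats.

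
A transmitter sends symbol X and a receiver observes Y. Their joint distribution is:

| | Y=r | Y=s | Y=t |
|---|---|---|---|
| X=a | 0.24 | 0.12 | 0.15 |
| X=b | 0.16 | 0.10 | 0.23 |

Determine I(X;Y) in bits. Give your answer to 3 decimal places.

0.025 bits

Marginals: p(X) = (0.5100, 0.4900), p(Y) = (0.4000, 0.2200, 0.3800).
I(X;Y) = Σ p(x,y)·log₂[p(x,y)/(p(x)p(y))].
  (a,r): 0.24·log₂(1.1765) = 0.0563
  (a,s): 0.12·log₂(1.0695) = 0.0116
  (a,t): 0.15·log₂(0.7740) = -0.0554
  (b,r): 0.16·log₂(0.8163) = -0.0468
  (b,s): 0.10·log₂(0.9276) = -0.0108
  (b,t): 0.23·log₂(1.2352) = 0.0701
Sum = 0.025 bits.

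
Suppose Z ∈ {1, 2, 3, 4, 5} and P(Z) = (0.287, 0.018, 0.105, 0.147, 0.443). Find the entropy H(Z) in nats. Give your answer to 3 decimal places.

H(Z) = −Σ p·ln p.
  −(0.287)·ln(0.287) = 0.3583
  −(0.018)·ln(0.018) = 0.0723
  −(0.105)·ln(0.105) = 0.2366
  −(0.147)·ln(0.147) = 0.2818
  −(0.443)·ln(0.443) = 0.3607
Sum: 0.3583 + 0.0723 + 0.2366 + 0.2818 + 0.3607 = 1.310 nats.

1.310 nats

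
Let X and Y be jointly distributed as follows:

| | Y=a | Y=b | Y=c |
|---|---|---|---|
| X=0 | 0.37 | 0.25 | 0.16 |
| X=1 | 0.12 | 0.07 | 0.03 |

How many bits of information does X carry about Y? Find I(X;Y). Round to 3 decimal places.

0.005 bits

Marginals: p(X) = (0.7800, 0.2200), p(Y) = (0.4900, 0.3200, 0.1900).
I(X;Y) = Σ p(x,y)·log₂[p(x,y)/(p(x)p(y))].
  (0,a): 0.37·log₂(0.9681) = -0.0173
  (0,b): 0.25·log₂(1.0016) = 0.0006
  (0,c): 0.16·log₂(1.0796) = 0.0177
  (1,a): 0.12·log₂(1.1132) = 0.0186
  (1,b): 0.07·log₂(0.9943) = -0.0006
  (1,c): 0.03·log₂(0.7177) = -0.0144
Sum = 0.005 bits.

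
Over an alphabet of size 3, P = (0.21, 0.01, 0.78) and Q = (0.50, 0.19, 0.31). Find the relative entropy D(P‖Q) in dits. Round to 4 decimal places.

D(P‖Q) = Σ p·log₁₀(p/q).
  0.21·log₁₀(0.21/0.50) = -0.07912
  0.01·log₁₀(0.01/0.19) = -0.01279
  0.78·log₁₀(0.78/0.31) = 0.31257
D(P‖Q) = 0.2207 dits.

0.2207 dits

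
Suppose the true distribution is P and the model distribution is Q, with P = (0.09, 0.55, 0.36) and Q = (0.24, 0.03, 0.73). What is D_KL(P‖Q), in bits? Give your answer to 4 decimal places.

1.8135 bits

D(P‖Q) = Σ p·log₂(p/q).
  0.09·log₂(0.09/0.24) = -0.12735
  0.55·log₂(0.55/0.03) = 2.30802
  0.36·log₂(0.36/0.73) = -0.36716
D(P‖Q) = 1.8135 bits.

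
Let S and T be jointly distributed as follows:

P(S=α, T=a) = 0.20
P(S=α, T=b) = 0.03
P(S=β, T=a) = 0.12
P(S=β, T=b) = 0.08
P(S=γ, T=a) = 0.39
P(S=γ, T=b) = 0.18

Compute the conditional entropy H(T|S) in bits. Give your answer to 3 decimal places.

Chain rule: H(T|S) = H(S,T) − H(S).
Marginals: p(S) = (0.2300, 0.2000, 0.5700), p(T) = (0.7100, 0.2900).
H(S,T) = 2.2498 bits; H(S) = 1.4143 bits.
H(T|S) = 2.2498 − 1.4143 = 0.836 bits.

0.836 bits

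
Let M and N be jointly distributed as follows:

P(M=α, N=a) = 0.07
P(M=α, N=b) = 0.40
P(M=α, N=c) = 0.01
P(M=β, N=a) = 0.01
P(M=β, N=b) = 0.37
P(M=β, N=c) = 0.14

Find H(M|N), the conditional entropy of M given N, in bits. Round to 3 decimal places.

0.866 bits

Marginals: p(M) = (0.4800, 0.5200), p(N) = (0.0800, 0.7700, 0.1500).
H(M|N) = Σ p(N) · H(M|N=·).
  N=a: p=0.0800, H(M|N=a) = 0.5436
  N=b: p=0.7700, H(M|N=b) = 0.9989
  N=c: p=0.1500, H(M|N=c) = 0.3534
Weighted sum = 0.866 bits.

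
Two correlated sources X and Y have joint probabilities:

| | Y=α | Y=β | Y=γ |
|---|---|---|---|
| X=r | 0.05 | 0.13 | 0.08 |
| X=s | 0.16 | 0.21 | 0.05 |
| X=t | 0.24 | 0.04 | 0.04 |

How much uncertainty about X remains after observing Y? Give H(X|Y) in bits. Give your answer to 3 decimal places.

1.384 bits

Chain rule: H(X|Y) = H(X,Y) − H(Y).
Marginals: p(X) = (0.2600, 0.4200, 0.3200), p(Y) = (0.4500, 0.3800, 0.1700).
H(X,Y) = 2.8678 bits; H(Y) = 1.4834 bits.
H(X|Y) = 2.8678 − 1.4834 = 1.384 bits.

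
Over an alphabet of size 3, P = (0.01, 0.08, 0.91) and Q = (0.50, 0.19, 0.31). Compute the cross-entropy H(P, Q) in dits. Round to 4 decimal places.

0.5236 dits

H(P,Q) = −Σ p·log₁₀ q.
  −0.01·log₁₀(0.50) = 0.00301
  −0.08·log₁₀(0.19) = 0.05770
  −0.91·log₁₀(0.31) = 0.46286
H(P,Q) = 0.5236 dits.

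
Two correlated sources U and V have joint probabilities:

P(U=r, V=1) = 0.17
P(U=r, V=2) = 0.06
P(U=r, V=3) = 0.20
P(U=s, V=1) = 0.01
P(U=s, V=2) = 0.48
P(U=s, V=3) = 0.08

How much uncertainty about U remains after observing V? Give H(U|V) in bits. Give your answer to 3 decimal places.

0.569 bits

Chain rule: H(U|V) = H(U,V) − H(V).
Marginals: p(U) = (0.4300, 0.5700), p(V) = (0.1800, 0.5400, 0.2800).
H(U,V) = 2.0087 bits; H(V) = 1.4396 bits.
H(U|V) = 2.0087 − 1.4396 = 0.569 bits.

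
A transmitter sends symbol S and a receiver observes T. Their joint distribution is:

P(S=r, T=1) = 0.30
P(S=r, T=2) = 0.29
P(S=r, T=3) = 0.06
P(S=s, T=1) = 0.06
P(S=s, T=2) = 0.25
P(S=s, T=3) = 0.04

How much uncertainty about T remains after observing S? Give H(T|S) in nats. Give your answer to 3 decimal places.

0.886 nats

Marginals: p(S) = (0.6500, 0.3500), p(T) = (0.3600, 0.5400, 0.1000).
H(T|S) = Σ p(S) · H(T|S=·).
  S=r: p=0.6500, H(T|S=r) = 0.9369
  S=s: p=0.3500, H(T|S=s) = 0.7906
Weighted sum = 0.886 nats.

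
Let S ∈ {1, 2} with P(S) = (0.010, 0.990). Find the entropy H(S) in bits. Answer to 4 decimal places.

H(S) = −Σ p·log₂ p.
  −(0.010)·log₂(0.010) = 0.06644
  −(0.990)·log₂(0.990) = 0.01435
Sum: 0.06644 + 0.01435 = 0.0808 bits.

0.0808 bits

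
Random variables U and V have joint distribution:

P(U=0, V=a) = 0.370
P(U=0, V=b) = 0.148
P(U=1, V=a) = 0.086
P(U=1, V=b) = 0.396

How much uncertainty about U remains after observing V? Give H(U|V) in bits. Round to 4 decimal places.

0.7779 bits

Marginals: p(U) = (0.5180, 0.4820), p(V) = (0.4560, 0.5440).
H(U|V) = Σ p(V) · H(U|V=·).
  V=a: p=0.4560, H(U|V=a) = 0.6985
  V=b: p=0.5440, H(U|V=b) = 0.8444
Weighted sum = 0.7779 bits.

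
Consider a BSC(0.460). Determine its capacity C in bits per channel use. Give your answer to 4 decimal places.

0.0046 bits

Binary symmetric channel: C = 1 − h₂(ε) where h₂ is the binary entropy function.
h₂(0.460) = −0.460·log₂0.460 − 0.540·log₂0.540 = 0.9954.
C = 1 − 0.9954 = 0.0046 bits per channel use.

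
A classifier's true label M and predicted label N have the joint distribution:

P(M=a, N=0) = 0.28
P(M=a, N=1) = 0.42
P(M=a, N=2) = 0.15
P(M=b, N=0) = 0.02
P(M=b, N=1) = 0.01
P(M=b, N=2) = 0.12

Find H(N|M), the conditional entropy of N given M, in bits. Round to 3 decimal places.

Marginals: p(M) = (0.8500, 0.1500), p(N) = (0.3000, 0.4300, 0.2700).
H(N|M) = Σ p(M) · H(N|M=·).
  M=a: p=0.8500, H(N|M=a) = 1.4719
  M=b: p=0.1500, H(N|M=b) = 0.9056
Weighted sum = 1.387 bits.

1.387 bits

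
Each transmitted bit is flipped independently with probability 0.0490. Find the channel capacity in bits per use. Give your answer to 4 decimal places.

0.7179 bits

Binary symmetric channel: C = 1 − h₂(ε) where h₂ is the binary entropy function.
h₂(0.0490) = −0.0490·log₂0.0490 − 0.9510·log₂0.9510 = 0.2821.
C = 1 − 0.2821 = 0.7179 bits per channel use.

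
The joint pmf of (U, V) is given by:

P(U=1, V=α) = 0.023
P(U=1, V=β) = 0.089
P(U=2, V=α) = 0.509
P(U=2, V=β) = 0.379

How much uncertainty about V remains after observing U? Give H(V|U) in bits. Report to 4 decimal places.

0.9563 bits

Chain rule: H(V|U) = H(U,V) − H(U).
Marginals: p(U) = (0.1120, 0.8880), p(V) = (0.5320, 0.4680).
H(U,V) = 1.4622 bits; H(U) = 0.5059 bits.
H(V|U) = 1.4622 − 0.5059 = 0.9563 bits.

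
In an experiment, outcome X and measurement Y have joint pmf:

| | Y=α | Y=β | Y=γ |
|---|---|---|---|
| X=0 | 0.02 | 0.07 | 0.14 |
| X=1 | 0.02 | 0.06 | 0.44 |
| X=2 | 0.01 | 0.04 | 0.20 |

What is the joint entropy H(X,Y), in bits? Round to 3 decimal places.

H(X,Y) = −Σ p(x,y)·log₂ p(x,y) over all 9 cells.
  cell (0,α): −0.02·log₂0.02 = 0.1129
  cell (0,β): −0.07·log₂0.07 = 0.2686
  cell (0,γ): −0.14·log₂0.14 = 0.3971
  cell (1,α): −0.02·log₂0.02 = 0.1129
  cell (1,β): −0.06·log₂0.06 = 0.2435
  cell (1,γ): −0.44·log₂0.44 = 0.5211
  cell (2,α): −0.01·log₂0.01 = 0.0664
  cell (2,β): −0.04·log₂0.04 = 0.1858
  cell (2,γ): −0.20·log₂0.20 = 0.4644
Sum = 2.373 bits.

2.373 bits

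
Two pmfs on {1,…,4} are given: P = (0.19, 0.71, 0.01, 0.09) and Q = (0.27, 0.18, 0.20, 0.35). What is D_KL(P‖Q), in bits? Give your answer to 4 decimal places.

1.0898 bits

D(P‖Q) = Σ p·log₂(p/q).
  0.19·log₂(0.19/0.27) = -0.09632
  0.71·log₂(0.71/0.18) = 1.40567
  0.01·log₂(0.01/0.20) = -0.04322
  0.09·log₂(0.09/0.35) = -0.17634
D(P‖Q) = 1.0898 bits.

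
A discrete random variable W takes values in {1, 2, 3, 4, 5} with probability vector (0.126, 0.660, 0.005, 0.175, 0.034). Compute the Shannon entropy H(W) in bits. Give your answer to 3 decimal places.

H(W) = −Σ p·log₂ p.
  −(0.126)·log₂(0.126) = 0.3766
  −(0.660)·log₂(0.660) = 0.3956
  −(0.005)·log₂(0.005) = 0.0382
  −(0.175)·log₂(0.175) = 0.4401
  −(0.034)·log₂(0.034) = 0.1659
Sum: 0.3766 + 0.3956 + 0.0382 + 0.4401 + 0.1659 = 1.416 bits.

1.416 bits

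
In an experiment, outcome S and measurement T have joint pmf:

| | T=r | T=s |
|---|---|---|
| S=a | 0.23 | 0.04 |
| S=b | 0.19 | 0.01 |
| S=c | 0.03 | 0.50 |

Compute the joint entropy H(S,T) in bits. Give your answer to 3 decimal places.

H(S,T) = −Σ p(x,y)·log₂ p(x,y) over all 6 cells.
  cell (a,r): −0.23·log₂0.23 = 0.4877
  cell (a,s): −0.04·log₂0.04 = 0.1858
  cell (b,r): −0.19·log₂0.19 = 0.4552
  cell (b,s): −0.01·log₂0.01 = 0.0664
  cell (c,r): −0.03·log₂0.03 = 0.1518
  cell (c,s): −0.50·log₂0.50 = 0.5000
Sum = 1.847 bits.

1.847 bits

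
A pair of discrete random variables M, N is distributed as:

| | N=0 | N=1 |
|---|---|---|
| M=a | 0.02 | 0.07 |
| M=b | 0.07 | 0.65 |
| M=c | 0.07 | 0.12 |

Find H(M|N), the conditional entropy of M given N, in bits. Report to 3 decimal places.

Marginals: p(M) = (0.0900, 0.7200, 0.1900), p(N) = (0.1600, 0.8400).
H(M|N) = Σ p(N) · H(M|N=·).
  N=0: p=0.1600, H(M|N=0) = 1.4186
  N=1: p=0.8400, H(M|N=1) = 0.9861
Weighted sum = 1.055 bits.

1.055 bits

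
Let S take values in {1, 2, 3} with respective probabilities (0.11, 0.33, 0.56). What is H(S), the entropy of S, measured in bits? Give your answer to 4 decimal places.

H(S) = −Σ p·log₂ p.
  −(0.11)·log₂(0.11) = 0.35029
  −(0.33)·log₂(0.33) = 0.52782
  −(0.56)·log₂(0.56) = 0.46844
Sum: 0.35029 + 0.52782 + 0.46844 = 1.3465 bits.

1.3465 bits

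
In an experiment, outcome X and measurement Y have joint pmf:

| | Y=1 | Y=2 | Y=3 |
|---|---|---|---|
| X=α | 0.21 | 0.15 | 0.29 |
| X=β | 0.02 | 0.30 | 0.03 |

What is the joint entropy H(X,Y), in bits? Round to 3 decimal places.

2.187 bits

H(X,Y) = −Σ p(x,y)·log₂ p(x,y) over all 6 cells.
  cell (α,1): −0.21·log₂0.21 = 0.4728
  cell (α,2): −0.15·log₂0.15 = 0.4105
  cell (α,3): −0.29·log₂0.29 = 0.5179
  cell (β,1): −0.02·log₂0.02 = 0.1129
  cell (β,2): −0.30·log₂0.30 = 0.5211
  cell (β,3): −0.03·log₂0.03 = 0.1518
Sum = 2.187 bits.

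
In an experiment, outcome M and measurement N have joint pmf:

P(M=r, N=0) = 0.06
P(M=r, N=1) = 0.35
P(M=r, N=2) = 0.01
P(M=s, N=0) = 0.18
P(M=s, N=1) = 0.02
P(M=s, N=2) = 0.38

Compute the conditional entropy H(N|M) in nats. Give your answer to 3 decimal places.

Marginals: p(M) = (0.4200, 0.5800), p(N) = (0.2400, 0.3700, 0.3900).
H(N|M) = Σ p(M) · H(N|M=·).
  M=r: p=0.4200, H(N|M=r) = 0.5189
  M=s: p=0.5800, H(N|M=s) = 0.7563
Weighted sum = 0.657 nats.

0.657 nats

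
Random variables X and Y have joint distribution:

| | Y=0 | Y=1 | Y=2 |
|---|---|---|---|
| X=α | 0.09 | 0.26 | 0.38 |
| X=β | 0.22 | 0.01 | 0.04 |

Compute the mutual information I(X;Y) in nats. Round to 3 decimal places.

0.222 nats

Marginals: p(X) = (0.7300, 0.2700), p(Y) = (0.3100, 0.2700, 0.4200).
I(X;Y) = H(X) + H(Y) − H(X,Y).
H(X) = 0.5833, H(Y) = 1.0809, H(X,Y) = 1.4426.
I(X;Y) = 0.5833 + 1.0809 − 1.4426 = 0.222 nats.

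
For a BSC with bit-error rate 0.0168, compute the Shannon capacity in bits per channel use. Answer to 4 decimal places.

Binary symmetric channel: C = 1 − h₂(ε) where h₂ is the binary entropy function.
h₂(0.0168) = −0.0168·log₂0.0168 − 0.9832·log₂0.9832 = 0.1231.
C = 1 − 0.1231 = 0.8769 bits per channel use.

0.8769 bits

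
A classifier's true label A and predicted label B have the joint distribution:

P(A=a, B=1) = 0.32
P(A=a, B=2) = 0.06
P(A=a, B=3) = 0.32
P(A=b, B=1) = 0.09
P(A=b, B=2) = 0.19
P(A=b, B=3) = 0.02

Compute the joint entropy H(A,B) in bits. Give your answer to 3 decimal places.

H(A,B) = −Σ p(x,y)·log₂ p(x,y) over all 6 cells.
  cell (a,1): −0.32·log₂0.32 = 0.5260
  cell (a,2): −0.06·log₂0.06 = 0.2435
  cell (a,3): −0.32·log₂0.32 = 0.5260
  cell (b,1): −0.09·log₂0.09 = 0.3127
  cell (b,2): −0.19·log₂0.19 = 0.4552
  cell (b,3): −0.02·log₂0.02 = 0.1129
Sum = 2.176 bits.

2.176 bits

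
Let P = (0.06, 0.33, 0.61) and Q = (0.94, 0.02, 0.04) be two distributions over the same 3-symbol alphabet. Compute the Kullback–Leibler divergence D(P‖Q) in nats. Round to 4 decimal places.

2.4220 nats

D(P‖Q) = Σ p·ln(p/q).
  0.06·ln(0.06/0.94) = -0.16509
  0.33·ln(0.33/0.02) = 0.92511
  0.61·ln(0.61/0.04) = 1.66199
D(P‖Q) = 2.4220 nats.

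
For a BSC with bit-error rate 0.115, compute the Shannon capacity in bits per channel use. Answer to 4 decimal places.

Binary symmetric channel: C = 1 − h₂(ε) where h₂ is the binary entropy function.
h₂(0.115) = −0.115·log₂0.115 − 0.885·log₂0.885 = 0.5148.
C = 1 − 0.5148 = 0.4852 bits per channel use.

0.4852 bits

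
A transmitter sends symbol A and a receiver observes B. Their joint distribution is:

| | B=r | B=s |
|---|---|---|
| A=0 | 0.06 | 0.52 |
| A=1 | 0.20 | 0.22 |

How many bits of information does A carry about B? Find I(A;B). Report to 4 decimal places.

0.1291 bits

Marginals: p(A) = (0.5800, 0.4200), p(B) = (0.2600, 0.7400).
I(A;B) = H(A) + H(B) − H(A,B).
H(A) = 0.9815, H(B) = 0.8267, H(A,B) = 1.6791.
I(A;B) = 0.9815 + 0.8267 − 1.6791 = 0.1291 bits.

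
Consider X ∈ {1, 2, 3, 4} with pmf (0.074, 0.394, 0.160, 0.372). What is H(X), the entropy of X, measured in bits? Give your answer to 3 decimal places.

H(X) = −Σ p·log₂ p.
  −(0.074)·log₂(0.074) = 0.2780
  −(0.394)·log₂(0.394) = 0.5294
  −(0.160)·log₂(0.160) = 0.4230
  −(0.372)·log₂(0.372) = 0.5307
Sum: 0.2780 + 0.5294 + 0.4230 + 0.5307 = 1.761 bits.

1.761 bits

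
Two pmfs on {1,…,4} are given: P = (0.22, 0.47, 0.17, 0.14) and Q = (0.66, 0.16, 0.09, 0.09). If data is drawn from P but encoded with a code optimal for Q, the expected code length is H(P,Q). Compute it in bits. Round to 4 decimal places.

2.4514 bits

H(P,Q) = −Σ p·log₂ q.
  −0.22·log₂(0.66) = 0.13188
  −0.47·log₂(0.16) = 1.24261
  −0.17·log₂(0.09) = 0.59057
  −0.14·log₂(0.09) = 0.48635
H(P,Q) = 2.4514 bits.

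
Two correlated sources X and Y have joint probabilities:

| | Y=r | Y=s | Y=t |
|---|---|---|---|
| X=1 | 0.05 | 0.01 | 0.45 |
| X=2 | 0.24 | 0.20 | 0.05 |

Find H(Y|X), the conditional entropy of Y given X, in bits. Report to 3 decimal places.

0.976 bits

Chain rule: H(Y|X) = H(X,Y) − H(X).
Marginals: p(X) = (0.5100, 0.4900), p(Y) = (0.2900, 0.2100, 0.5000).
H(X,Y) = 1.9756 bits; H(X) = 0.9997 bits.
H(Y|X) = 1.9756 − 0.9997 = 0.976 bits.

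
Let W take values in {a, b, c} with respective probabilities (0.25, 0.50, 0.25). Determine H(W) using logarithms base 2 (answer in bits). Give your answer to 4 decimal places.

H(W) = −Σ p·log₂ p.
  −(0.25)·log₂(0.25) = 0.50000
  −(0.50)·log₂(0.50) = 0.50000
  −(0.25)·log₂(0.25) = 0.50000
Sum: 0.50000 + 0.50000 + 0.50000 = 1.5000 bits.

1.5000 bits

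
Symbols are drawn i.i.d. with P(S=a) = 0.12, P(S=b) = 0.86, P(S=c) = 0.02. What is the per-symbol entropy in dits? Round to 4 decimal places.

0.2008 dits

H(S) = −Σ p·log₁₀ p.
  −(0.12)·log₁₀(0.12) = 0.11050
  −(0.86)·log₁₀(0.86) = 0.05633
  −(0.02)·log₁₀(0.02) = 0.03398
Sum: 0.11050 + 0.05633 + 0.03398 = 0.2008 dits.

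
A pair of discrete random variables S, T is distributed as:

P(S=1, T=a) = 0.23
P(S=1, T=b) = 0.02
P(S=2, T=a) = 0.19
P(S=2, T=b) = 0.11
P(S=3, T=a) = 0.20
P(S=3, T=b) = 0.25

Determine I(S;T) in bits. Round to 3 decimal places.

Marginals: p(S) = (0.2500, 0.3000, 0.4500), p(T) = (0.6200, 0.3800).
I(S;T) = Σ p(x,y)·log₂[p(x,y)/(p(x)p(y))].
  (1,a): 0.23·log₂(1.4839) = 0.1310
  (1,b): 0.02·log₂(0.2105) = -0.0450
  (2,a): 0.19·log₂(1.0215) = 0.0058
  (2,b): 0.11·log₂(0.9649) = -0.0057
  (3,a): 0.20·log₂(0.7168) = -0.0961
  (3,b): 0.25·log₂(1.4620) = 0.1370
Sum = 0.127 bits.

0.127 bits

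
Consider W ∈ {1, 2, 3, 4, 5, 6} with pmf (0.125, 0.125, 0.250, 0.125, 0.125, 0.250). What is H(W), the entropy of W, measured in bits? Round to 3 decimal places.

H(W) = −Σ p·log₂ p.
  −(0.125)·log₂(0.125) = 0.3750
  −(0.125)·log₂(0.125) = 0.3750
  −(0.250)·log₂(0.250) = 0.5000
  −(0.125)·log₂(0.125) = 0.3750
  −(0.125)·log₂(0.125) = 0.3750
  −(0.250)·log₂(0.250) = 0.5000
Sum: 0.3750 + 0.3750 + 0.5000 + 0.3750 + 0.3750 + 0.5000 = 2.500 bits.

2.500 bits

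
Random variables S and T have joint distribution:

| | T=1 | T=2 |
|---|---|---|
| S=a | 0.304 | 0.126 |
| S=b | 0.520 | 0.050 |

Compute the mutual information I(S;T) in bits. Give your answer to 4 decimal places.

Marginals: p(S) = (0.4300, 0.5700), p(T) = (0.8240, 0.1760).
I(S;T) = Σ p(x,y)·log₂[p(x,y)/(p(x)p(y))].
  (a,1): 0.304·log₂(0.8580) = -0.06718
  (a,2): 0.126·log₂(1.6649) = 0.09267
  (b,1): 0.520·log₂(1.1071) = 0.07635
  (b,2): 0.050·log₂(0.4984) = -0.05023
Sum = 0.0516 bits.

0.0516 bits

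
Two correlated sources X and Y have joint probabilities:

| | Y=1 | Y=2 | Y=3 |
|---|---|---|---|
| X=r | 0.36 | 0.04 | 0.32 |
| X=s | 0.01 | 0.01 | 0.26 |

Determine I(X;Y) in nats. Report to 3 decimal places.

0.123 nats

Marginals: p(X) = (0.7200, 0.2800), p(Y) = (0.3700, 0.0500, 0.5800).
I(X;Y) = H(X) + H(Y) − H(X,Y).
H(X) = 0.5930, H(Y) = 0.8336, H(X,Y) = 1.3035.
I(X;Y) = 0.5930 + 0.8336 − 1.3035 = 0.123 nats.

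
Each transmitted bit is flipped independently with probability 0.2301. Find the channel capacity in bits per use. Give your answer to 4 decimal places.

Binary symmetric channel: C = 1 − h₂(ε) where h₂ is the binary entropy function.
h₂(0.2301) = −0.2301·log₂0.2301 − 0.7699·log₂0.7699 = 0.7782.
C = 1 − 0.7782 = 0.2218 bits per channel use.

0.2218 bits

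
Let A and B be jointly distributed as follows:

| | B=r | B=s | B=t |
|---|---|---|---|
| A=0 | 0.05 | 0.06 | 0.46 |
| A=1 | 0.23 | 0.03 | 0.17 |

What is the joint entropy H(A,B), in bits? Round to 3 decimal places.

H(A,B) = −Σ p(x,y)·log₂ p(x,y) over all 6 cells.
  cell (0,r): −0.05·log₂0.05 = 0.2161
  cell (0,s): −0.06·log₂0.06 = 0.2435
  cell (0,t): −0.46·log₂0.46 = 0.5153
  cell (1,r): −0.23·log₂0.23 = 0.4877
  cell (1,s): −0.03·log₂0.03 = 0.1518
  cell (1,t): −0.17·log₂0.17 = 0.4346
Sum = 2.049 bits.

2.049 bits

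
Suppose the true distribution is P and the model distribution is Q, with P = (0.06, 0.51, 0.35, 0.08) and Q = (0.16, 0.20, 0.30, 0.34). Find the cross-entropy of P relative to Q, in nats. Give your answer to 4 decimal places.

H(P,Q) = −Σ p·ln q.
  −0.06·ln(0.16) = 0.10995
  −0.51·ln(0.20) = 0.82081
  −0.35·ln(0.30) = 0.42139
  −0.08·ln(0.34) = 0.08630
H(P,Q) = 1.4385 nats.

1.4385 nats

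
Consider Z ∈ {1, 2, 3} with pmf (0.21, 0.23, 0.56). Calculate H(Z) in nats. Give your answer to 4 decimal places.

H(Z) = −Σ p·ln p.
  −(0.21)·ln(0.21) = 0.32774
  −(0.23)·ln(0.23) = 0.33803
  −(0.56)·ln(0.56) = 0.32470
Sum: 0.32774 + 0.33803 + 0.32470 = 0.9905 nats.

0.9905 nats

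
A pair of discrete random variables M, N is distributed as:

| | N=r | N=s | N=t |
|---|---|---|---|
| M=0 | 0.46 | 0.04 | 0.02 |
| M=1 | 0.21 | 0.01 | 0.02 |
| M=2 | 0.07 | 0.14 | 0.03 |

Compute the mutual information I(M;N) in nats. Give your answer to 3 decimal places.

0.167 nats

Marginals: p(M) = (0.5200, 0.2400, 0.2400), p(N) = (0.7400, 0.1900, 0.0700).
I(M;N) = H(M) + H(N) − H(M,N).
H(M) = 1.0251, H(N) = 0.7245, H(M,N) = 1.5828.
I(M;N) = 1.0251 + 0.7245 − 1.5828 = 0.167 nats.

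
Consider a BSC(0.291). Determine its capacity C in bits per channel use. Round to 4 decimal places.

0.1300 bits

Binary symmetric channel: C = 1 − h₂(ε) where h₂ is the binary entropy function.
h₂(0.291) = −0.291·log₂0.291 − 0.709·log₂0.709 = 0.8700.
C = 1 − 0.8700 = 0.1300 bits per channel use.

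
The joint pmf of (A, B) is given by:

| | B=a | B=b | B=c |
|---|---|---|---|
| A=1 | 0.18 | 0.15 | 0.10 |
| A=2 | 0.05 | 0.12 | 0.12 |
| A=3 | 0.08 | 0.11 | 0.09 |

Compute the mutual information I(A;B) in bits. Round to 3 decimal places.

Marginals: p(A) = (0.4300, 0.2900, 0.2800), p(B) = (0.3100, 0.3800, 0.3100).
I(A;B) = H(A) + H(B) − H(A,B).
H(A) = 1.5557, H(B) = 1.5780, H(A,B) = 3.0927.
I(A;B) = 1.5557 + 1.5780 − 3.0927 = 0.041 bits.

0.041 bits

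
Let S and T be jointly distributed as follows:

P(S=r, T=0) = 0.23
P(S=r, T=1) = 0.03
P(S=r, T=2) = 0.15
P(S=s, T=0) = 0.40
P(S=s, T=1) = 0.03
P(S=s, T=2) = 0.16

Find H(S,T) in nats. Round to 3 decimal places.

H(S,T) = −Σ p(x,y)·ln p(x,y) over all 6 cells.
  cell (r,0): −0.23·ln0.23 = 0.3380
  cell (r,1): −0.03·ln0.03 = 0.1052
  cell (r,2): −0.15·ln0.15 = 0.2846
  cell (s,0): −0.40·ln0.40 = 0.3665
  cell (s,1): −0.03·ln0.03 = 0.1052
  cell (s,2): −0.16·ln0.16 = 0.2932
Sum = 1.493 nats.

1.493 nats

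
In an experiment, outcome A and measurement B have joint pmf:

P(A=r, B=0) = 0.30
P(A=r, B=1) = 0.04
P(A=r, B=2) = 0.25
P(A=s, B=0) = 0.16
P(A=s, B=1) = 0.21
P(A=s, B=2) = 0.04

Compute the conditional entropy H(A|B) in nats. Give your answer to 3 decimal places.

Marginals: p(A) = (0.5900, 0.4100), p(B) = (0.4600, 0.2500, 0.2900).
H(A|B) = Σ p(B) · H(A|B=·).
  B=0: p=0.4600, H(A|B=0) = 0.6461
  B=1: p=0.2500, H(A|B=1) = 0.4397
  B=2: p=0.2900, H(A|B=2) = 0.4012
Weighted sum = 0.523 nats.

0.523 nats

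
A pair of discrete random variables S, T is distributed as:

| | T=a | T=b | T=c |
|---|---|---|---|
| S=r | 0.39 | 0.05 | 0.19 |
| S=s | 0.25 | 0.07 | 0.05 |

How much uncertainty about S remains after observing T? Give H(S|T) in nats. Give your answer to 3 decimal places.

Marginals: p(S) = (0.6300, 0.3700), p(T) = (0.6400, 0.1200, 0.2400).
H(S|T) = Σ p(T) · H(S|T=·).
  T=a: p=0.6400, H(S|T=a) = 0.6690
  T=b: p=0.1200, H(S|T=b) = 0.6792
  T=c: p=0.2400, H(S|T=c) = 0.5117
Weighted sum = 0.632 nats.

0.632 nats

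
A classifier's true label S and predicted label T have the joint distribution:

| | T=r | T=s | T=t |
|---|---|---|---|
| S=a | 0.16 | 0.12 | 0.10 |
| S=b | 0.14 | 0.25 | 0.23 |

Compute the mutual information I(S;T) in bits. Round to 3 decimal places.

0.031 bits

Marginals: p(S) = (0.3800, 0.6200), p(T) = (0.3000, 0.3700, 0.3300).
I(S;T) = Σ p(x,y)·log₂[p(x,y)/(p(x)p(y))].
  (a,r): 0.16·log₂(1.4035) = 0.0782
  (a,s): 0.12·log₂(0.8535) = -0.0274
  (a,t): 0.10·log₂(0.7974) = -0.0327
  (b,r): 0.14·log₂(0.7527) = -0.0574
  (b,s): 0.25·log₂(1.0898) = 0.0310
  (b,t): 0.23·log₂(1.1241) = 0.0388
Sum = 0.031 bits.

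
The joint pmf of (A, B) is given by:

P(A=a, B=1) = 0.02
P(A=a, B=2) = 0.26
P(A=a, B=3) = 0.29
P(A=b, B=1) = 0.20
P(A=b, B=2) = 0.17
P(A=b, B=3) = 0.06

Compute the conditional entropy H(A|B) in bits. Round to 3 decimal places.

0.744 bits

Marginals: p(A) = (0.5700, 0.4300), p(B) = (0.2200, 0.4300, 0.3500).
H(A|B) = Σ p(B) · H(A|B=·).
  B=1: p=0.2200, H(A|B=1) = 0.4395
  B=2: p=0.4300, H(A|B=2) = 0.9682
  B=3: p=0.3500, H(A|B=3) = 0.6610
Weighted sum = 0.744 bits.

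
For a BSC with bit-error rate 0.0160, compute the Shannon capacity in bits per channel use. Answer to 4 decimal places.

Binary symmetric channel: C = 1 − h₂(ε) where h₂ is the binary entropy function.
h₂(0.0160) = −0.0160·log₂0.0160 − 0.9840·log₂0.9840 = 0.1184.
C = 1 − 0.1184 = 0.8816 bits per channel use.

0.8816 bits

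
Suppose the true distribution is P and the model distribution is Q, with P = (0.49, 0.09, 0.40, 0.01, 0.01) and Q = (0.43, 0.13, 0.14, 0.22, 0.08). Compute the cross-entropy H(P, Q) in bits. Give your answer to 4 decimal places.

2.0544 bits

H(P,Q) = −Σ p·log₂ q.
  −0.49·log₂(0.43) = 0.59662
  −0.09·log₂(0.13) = 0.26491
  −0.40·log₂(0.14) = 1.13460
  −0.01·log₂(0.22) = 0.02184
  −0.01·log₂(0.08) = 0.03644
H(P,Q) = 2.0544 bits.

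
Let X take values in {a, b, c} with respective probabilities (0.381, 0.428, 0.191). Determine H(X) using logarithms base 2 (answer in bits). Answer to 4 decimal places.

1.5106 bits

H(X) = −Σ p·log₂ p.
  −(0.381)·log₂(0.381) = 0.53040
  −(0.428)·log₂(0.428) = 0.52401
  −(0.191)·log₂(0.191) = 0.45618
Sum: 0.53040 + 0.52401 + 0.45618 = 1.5106 bits.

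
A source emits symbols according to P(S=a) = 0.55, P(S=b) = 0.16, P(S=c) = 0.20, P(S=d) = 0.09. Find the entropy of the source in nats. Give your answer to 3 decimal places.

1.161 nats

H(S) = −Σ p·ln p.
  −(0.55)·ln(0.55) = 0.3288
  −(0.16)·ln(0.16) = 0.2932
  −(0.20)·ln(0.20) = 0.3219
  −(0.09)·ln(0.09) = 0.2167
Sum: 0.3288 + 0.2932 + 0.3219 + 0.2167 = 1.161 nats.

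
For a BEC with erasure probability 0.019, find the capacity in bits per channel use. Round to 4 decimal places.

0.9810 bits

Binary erasure channel: capacity C = 1 − ε.
C = 1 − 0.019 = 0.9810 bits per channel use.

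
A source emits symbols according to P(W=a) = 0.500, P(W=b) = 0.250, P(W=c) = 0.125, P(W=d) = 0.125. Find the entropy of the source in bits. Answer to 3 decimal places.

1.750 bits

H(W) = −Σ p·log₂ p.
  −(0.500)·log₂(0.500) = 0.5000
  −(0.250)·log₂(0.250) = 0.5000
  −(0.125)·log₂(0.125) = 0.3750
  −(0.125)·log₂(0.125) = 0.3750
Sum: 0.5000 + 0.5000 + 0.3750 + 0.3750 = 1.750 bits.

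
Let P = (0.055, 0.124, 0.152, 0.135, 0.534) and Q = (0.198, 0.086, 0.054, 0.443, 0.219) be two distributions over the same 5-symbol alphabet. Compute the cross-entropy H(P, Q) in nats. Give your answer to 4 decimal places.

1.7578 nats

H(P,Q) = −Σ p·ln q.
  −0.055·ln(0.198) = 0.08907
  −0.124·ln(0.086) = 0.30422
  −0.152·ln(0.054) = 0.44365
  −0.135·ln(0.443) = 0.10992
  −0.534·ln(0.219) = 0.81098
H(P,Q) = 1.7578 nats.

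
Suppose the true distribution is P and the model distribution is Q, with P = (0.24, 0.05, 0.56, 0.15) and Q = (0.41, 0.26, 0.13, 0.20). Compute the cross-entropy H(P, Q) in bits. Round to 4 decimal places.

H(P,Q) = −Σ p·log₂ q.
  −0.24·log₂(0.41) = 0.30871
  −0.05·log₂(0.26) = 0.09717
  −0.56·log₂(0.13) = 1.64831
  −0.15·log₂(0.20) = 0.34829
H(P,Q) = 2.4025 bits.

2.4025 bits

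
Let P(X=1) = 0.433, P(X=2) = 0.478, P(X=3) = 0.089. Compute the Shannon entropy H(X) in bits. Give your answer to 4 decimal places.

1.3425 bits

H(X) = −Σ p·log₂ p.
  −(0.433)·log₂(0.433) = 0.52287
  −(0.478)·log₂(0.478) = 0.50903
  −(0.089)·log₂(0.089) = 0.31061
Sum: 0.52287 + 0.50903 + 0.31061 = 1.3425 bits.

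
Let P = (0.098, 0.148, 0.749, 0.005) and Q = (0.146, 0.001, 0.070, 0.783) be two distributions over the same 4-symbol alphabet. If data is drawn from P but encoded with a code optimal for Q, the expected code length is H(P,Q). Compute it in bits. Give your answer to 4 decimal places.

4.6223 bits

H(P,Q) = −Σ p·log₂ q.
  −0.098·log₂(0.146) = 0.27204
  −0.148·log₂(0.001) = 1.47494
  −0.749·log₂(0.070) = 2.87354
  −0.005·log₂(0.783) = 0.00176
H(P,Q) = 4.6223 bits.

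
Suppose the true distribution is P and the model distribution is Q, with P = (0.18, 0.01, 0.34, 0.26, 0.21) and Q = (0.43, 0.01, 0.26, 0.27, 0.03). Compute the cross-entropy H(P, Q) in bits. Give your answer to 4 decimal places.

2.4999 bits

H(P,Q) = −Σ p·log₂ q.
  −0.18·log₂(0.43) = 0.21917
  −0.01·log₂(0.01) = 0.06644
  −0.34·log₂(0.26) = 0.66076
  −0.26·log₂(0.27) = 0.49113
  −0.21·log₂(0.03) = 1.06237
H(P,Q) = 2.4999 bits.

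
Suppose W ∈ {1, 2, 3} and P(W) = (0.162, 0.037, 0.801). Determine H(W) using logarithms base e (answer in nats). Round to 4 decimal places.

0.5946 nats

H(W) = −Σ p·ln p.
  −(0.162)·ln(0.162) = 0.29487
  −(0.037)·ln(0.037) = 0.12198
  −(0.801)·ln(0.801) = 0.17774
Sum: 0.29487 + 0.12198 + 0.17774 = 0.5946 nats.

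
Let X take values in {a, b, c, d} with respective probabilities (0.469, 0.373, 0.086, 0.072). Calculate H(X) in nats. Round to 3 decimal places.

H(X) = −Σ p·ln p.
  −(0.469)·ln(0.469) = 0.3551
  −(0.373)·ln(0.373) = 0.3678
  −(0.086)·ln(0.086) = 0.2110
  −(0.072)·ln(0.072) = 0.1894
Sum: 0.3551 + 0.3678 + 0.2110 + 0.1894 = 1.123 nats.

1.123 nats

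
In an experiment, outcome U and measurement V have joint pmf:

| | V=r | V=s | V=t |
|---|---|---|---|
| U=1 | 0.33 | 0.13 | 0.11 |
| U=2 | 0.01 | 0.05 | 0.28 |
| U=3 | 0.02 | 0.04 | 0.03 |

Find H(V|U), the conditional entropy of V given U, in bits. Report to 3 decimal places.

1.204 bits

Chain rule: H(V|U) = H(U,V) − H(U).
Marginals: p(U) = (0.5700, 0.3400, 0.0900), p(V) = (0.3600, 0.2200, 0.4200).
H(U,V) = 2.5079 bits; H(U) = 1.3041 bits.
H(V|U) = 2.5079 − 1.3041 = 1.204 bits.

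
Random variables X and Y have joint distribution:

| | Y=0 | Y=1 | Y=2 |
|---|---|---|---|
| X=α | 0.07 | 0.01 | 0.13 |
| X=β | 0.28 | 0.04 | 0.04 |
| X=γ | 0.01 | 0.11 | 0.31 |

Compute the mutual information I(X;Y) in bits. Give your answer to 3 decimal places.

Marginals: p(X) = (0.2100, 0.3600, 0.4300), p(Y) = (0.3600, 0.1600, 0.4800).
I(X;Y) = H(X) + H(Y) − H(X,Y).
H(X) = 1.5270, H(Y) = 1.4619, H(X,Y) = 2.5439.
I(X;Y) = 1.5270 + 1.4619 − 2.5439 = 0.445 bits.

0.445 bits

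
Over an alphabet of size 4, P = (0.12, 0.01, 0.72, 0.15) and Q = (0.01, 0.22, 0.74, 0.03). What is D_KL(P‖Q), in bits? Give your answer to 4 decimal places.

D(P‖Q) = Σ p·log₂(p/q).
  0.12·log₂(0.12/0.01) = 0.43020
  0.01·log₂(0.01/0.22) = -0.04459
  0.72·log₂(0.72/0.74) = -0.02846
  0.15·log₂(0.15/0.03) = 0.34829
D(P‖Q) = 0.7054 bits.

0.7054 bits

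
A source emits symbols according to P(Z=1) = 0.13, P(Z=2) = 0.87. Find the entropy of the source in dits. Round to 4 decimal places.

0.1678 dits

H(Z) = −Σ p·log₁₀ p.
  −(0.13)·log₁₀(0.13) = 0.11519
  −(0.87)·log₁₀(0.87) = 0.05262
Sum: 0.11519 + 0.05262 = 0.1678 dits.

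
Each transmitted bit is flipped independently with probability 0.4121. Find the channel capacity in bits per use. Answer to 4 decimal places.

Binary symmetric channel: C = 1 − h₂(ε) where h₂ is the binary entropy function.
h₂(0.4121) = −0.4121·log₂0.4121 − 0.5879·log₂0.5879 = 0.9776.
C = 1 − 0.9776 = 0.0224 bits per channel use.

0.0224 bits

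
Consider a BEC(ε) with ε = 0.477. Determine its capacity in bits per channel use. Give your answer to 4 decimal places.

Binary erasure channel: capacity C = 1 − ε.
C = 1 − 0.477 = 0.5230 bits per channel use.

0.5230 bits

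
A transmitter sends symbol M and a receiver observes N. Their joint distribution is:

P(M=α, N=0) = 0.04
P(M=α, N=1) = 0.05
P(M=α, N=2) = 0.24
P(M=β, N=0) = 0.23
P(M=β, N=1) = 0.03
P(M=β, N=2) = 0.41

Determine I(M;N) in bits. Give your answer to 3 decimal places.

0.058 bits

Marginals: p(M) = (0.3300, 0.6700), p(N) = (0.2700, 0.0800, 0.6500).
I(M;N) = Σ p(x,y)·log₂[p(x,y)/(p(x)p(y))].
  (α,0): 0.04·log₂(0.4489) = -0.0462
  (α,1): 0.05·log₂(1.8939) = 0.0461
  (α,2): 0.24·log₂(1.1189) = 0.0389
  (β,0): 0.23·log₂(1.2714) = 0.0797
  (β,1): 0.03·log₂(0.5597) = -0.0251
  (β,2): 0.41·log₂(0.9414) = -0.0357
Sum = 0.058 bits.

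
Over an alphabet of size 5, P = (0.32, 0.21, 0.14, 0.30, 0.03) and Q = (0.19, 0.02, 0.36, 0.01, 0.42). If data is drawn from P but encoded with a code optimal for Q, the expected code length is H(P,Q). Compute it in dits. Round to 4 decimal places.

H(P,Q) = −Σ p·log₁₀ q.
  −0.32·log₁₀(0.19) = 0.23080
  −0.21·log₁₀(0.02) = 0.35678
  −0.14·log₁₀(0.36) = 0.06212
  −0.30·log₁₀(0.01) = 0.60000
  −0.03·log₁₀(0.42) = 0.01130
H(P,Q) = 1.2610 dits.

1.2610 dits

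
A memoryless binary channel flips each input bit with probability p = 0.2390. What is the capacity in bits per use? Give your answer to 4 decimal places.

0.2066 bits

Binary symmetric channel: C = 1 − h₂(ε) where h₂ is the binary entropy function.
h₂(0.2390) = −0.2390·log₂0.2390 − 0.7610·log₂0.7610 = 0.7934.
C = 1 − 0.7934 = 0.2066 bits per channel use.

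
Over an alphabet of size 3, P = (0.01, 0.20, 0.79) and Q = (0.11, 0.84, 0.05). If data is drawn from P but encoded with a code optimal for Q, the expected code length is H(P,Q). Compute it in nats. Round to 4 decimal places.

2.4236 nats

H(P,Q) = −Σ p·ln q.
  −0.01·ln(0.11) = 0.02207
  −0.20·ln(0.84) = 0.03487
  −0.79·ln(0.05) = 2.36663
H(P,Q) = 2.4236 nats.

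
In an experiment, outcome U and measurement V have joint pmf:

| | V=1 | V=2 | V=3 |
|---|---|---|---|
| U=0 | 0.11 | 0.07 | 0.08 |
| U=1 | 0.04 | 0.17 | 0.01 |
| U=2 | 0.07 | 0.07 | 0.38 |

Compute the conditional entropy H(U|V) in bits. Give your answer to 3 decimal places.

Chain rule: H(U|V) = H(U,V) − H(V).
Marginals: p(U) = (0.2600, 0.2200, 0.5200), p(V) = (0.2200, 0.3100, 0.4700).
H(U,V) = 2.6647 bits; H(V) = 1.5163 bits.
H(U|V) = 2.6647 − 1.5163 = 1.148 bits.

1.148 bits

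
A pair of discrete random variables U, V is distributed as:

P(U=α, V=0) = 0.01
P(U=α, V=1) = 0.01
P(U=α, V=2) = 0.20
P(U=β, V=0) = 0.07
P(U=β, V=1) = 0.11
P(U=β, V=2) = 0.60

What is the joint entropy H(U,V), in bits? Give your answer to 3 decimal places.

1.658 bits

H(U,V) = −Σ p(x,y)·log₂ p(x,y) over all 6 cells.
  cell (α,0): −0.01·log₂0.01 = 0.0664
  cell (α,1): −0.01·log₂0.01 = 0.0664
  cell (α,2): −0.20·log₂0.20 = 0.4644
  cell (β,0): −0.07·log₂0.07 = 0.2686
  cell (β,1): −0.11·log₂0.11 = 0.3503
  cell (β,2): −0.60·log₂0.60 = 0.4422
Sum = 1.658 bits.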